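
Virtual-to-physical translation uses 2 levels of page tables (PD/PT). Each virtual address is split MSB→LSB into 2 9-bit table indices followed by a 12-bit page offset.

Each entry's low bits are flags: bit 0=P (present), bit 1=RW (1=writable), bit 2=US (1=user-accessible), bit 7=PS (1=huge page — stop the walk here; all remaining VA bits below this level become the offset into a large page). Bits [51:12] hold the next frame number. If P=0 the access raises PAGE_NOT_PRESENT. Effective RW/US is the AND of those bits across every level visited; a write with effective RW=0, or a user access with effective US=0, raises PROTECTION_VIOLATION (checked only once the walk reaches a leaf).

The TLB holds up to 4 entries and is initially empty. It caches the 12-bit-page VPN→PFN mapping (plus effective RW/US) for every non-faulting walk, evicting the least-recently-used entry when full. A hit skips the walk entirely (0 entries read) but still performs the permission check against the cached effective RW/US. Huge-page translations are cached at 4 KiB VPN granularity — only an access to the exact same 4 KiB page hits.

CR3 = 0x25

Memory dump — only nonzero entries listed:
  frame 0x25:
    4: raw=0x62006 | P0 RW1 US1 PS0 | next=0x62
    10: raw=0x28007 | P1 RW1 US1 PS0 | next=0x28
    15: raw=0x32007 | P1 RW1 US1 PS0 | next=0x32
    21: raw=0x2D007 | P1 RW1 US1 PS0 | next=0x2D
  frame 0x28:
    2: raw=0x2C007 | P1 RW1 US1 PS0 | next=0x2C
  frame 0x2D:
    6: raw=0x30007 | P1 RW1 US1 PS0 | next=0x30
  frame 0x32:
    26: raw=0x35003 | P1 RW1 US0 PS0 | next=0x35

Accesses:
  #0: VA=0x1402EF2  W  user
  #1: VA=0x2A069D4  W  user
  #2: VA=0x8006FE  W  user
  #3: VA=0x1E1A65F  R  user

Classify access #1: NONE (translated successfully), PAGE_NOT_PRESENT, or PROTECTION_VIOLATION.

Walk each access:
#0 VA=0x1402EF2 (w,user):
  lvl0: tbl 0x25, slot 10 ⇒ 0x28007 (P1/RW1/US1/PS0)
  lvl1: tbl 0x28, slot 2 ⇒ 0x2C007 (P1/RW1/US1/PS0)
  ⇒ phys 0x2CEF2  [2 reads]
#1 VA=0x2A069D4 (w,user):
  lvl0: tbl 0x25, slot 21 ⇒ 0x2D007 (P1/RW1/US1/PS0)
  lvl1: tbl 0x2D, slot 6 ⇒ 0x30007 (P1/RW1/US1/PS0)
  ⇒ phys 0x309D4  [2 reads]
#2 VA=0x8006FE (w,user):
  lvl0: tbl 0x25, slot 4 ⇒ 0x62006 (P0/RW1/US1/PS0)
  ✗ PAGE_NOT_PRESENT  [1 reads]
#3 VA=0x1E1A65F (r,user):
  lvl0: tbl 0x25, slot 15 ⇒ 0x32007 (P1/RW1/US1/PS0)
  lvl1: tbl 0x32, slot 26 ⇒ 0x35003 (P1/RW1/US0/PS0)
  ✗ PROTECTION_VIOLATION  [2 reads]

Access #1 fault: NONE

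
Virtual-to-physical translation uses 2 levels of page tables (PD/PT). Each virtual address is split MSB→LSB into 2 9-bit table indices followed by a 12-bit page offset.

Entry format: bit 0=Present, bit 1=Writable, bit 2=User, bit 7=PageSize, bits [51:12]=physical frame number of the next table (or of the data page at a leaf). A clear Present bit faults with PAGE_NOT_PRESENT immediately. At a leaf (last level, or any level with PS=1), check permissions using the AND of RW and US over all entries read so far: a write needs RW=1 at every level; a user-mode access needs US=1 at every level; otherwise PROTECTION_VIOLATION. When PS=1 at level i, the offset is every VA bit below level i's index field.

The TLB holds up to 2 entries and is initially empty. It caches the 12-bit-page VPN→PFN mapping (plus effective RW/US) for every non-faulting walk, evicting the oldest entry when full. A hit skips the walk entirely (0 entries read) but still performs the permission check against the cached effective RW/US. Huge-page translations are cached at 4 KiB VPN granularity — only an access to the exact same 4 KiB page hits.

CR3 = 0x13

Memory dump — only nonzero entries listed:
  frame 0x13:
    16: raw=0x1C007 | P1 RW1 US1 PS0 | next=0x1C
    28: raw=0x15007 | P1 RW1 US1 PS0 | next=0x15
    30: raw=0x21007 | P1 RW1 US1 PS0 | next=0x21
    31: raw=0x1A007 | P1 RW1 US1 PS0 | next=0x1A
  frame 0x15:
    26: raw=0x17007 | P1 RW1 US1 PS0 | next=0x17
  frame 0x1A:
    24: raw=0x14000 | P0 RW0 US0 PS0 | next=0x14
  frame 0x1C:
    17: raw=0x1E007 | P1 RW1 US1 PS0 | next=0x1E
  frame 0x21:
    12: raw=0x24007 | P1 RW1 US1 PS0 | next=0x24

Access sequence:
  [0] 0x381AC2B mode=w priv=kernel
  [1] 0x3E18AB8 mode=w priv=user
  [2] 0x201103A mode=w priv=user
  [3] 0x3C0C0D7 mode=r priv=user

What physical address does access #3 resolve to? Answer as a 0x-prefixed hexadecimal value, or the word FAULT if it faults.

Trace:
#0 VA=0x381AC2B (w,kernel):
  lvl0: tbl 0x13, slot 28 ⇒ 0x15007 (P1/RW1/US1/PS0)
  lvl1: tbl 0x15, slot 26 ⇒ 0x17007 (P1/RW1/US1/PS0)
  ⇒ phys 0x17C2B  [2 reads]
#1 VA=0x3E18AB8 (w,user):
  lvl0: tbl 0x13, slot 31 ⇒ 0x1A007 (P1/RW1/US1/PS0)
  lvl1: tbl 0x1A, slot 24 ⇒ 0x14000 (P0/RW0/US0/PS0)
  → PAGE_NOT_PRESENT  (2 entries read)
#2 VA=0x201103A (w,user):
  lvl0: tbl 0x13, slot 16 ⇒ 0x1C007 (P1/RW1/US1/PS0)
  lvl1: tbl 0x1C, slot 17 ⇒ 0x1E007 (P1/RW1/US1/PS0)
  ⇒ phys 0x1E03A  [2 reads]
#3 VA=0x3C0C0D7 (r,user):
  lvl0: tbl 0x13, slot 30 ⇒ 0x21007 (P1/RW1/US1/PS0)
  lvl1: tbl 0x21, slot 12 ⇒ 0x24007 (P1/RW1/US1/PS0)
  ⇒ phys 0x240D7  [2 reads]

Access #3 PA: 0x240D7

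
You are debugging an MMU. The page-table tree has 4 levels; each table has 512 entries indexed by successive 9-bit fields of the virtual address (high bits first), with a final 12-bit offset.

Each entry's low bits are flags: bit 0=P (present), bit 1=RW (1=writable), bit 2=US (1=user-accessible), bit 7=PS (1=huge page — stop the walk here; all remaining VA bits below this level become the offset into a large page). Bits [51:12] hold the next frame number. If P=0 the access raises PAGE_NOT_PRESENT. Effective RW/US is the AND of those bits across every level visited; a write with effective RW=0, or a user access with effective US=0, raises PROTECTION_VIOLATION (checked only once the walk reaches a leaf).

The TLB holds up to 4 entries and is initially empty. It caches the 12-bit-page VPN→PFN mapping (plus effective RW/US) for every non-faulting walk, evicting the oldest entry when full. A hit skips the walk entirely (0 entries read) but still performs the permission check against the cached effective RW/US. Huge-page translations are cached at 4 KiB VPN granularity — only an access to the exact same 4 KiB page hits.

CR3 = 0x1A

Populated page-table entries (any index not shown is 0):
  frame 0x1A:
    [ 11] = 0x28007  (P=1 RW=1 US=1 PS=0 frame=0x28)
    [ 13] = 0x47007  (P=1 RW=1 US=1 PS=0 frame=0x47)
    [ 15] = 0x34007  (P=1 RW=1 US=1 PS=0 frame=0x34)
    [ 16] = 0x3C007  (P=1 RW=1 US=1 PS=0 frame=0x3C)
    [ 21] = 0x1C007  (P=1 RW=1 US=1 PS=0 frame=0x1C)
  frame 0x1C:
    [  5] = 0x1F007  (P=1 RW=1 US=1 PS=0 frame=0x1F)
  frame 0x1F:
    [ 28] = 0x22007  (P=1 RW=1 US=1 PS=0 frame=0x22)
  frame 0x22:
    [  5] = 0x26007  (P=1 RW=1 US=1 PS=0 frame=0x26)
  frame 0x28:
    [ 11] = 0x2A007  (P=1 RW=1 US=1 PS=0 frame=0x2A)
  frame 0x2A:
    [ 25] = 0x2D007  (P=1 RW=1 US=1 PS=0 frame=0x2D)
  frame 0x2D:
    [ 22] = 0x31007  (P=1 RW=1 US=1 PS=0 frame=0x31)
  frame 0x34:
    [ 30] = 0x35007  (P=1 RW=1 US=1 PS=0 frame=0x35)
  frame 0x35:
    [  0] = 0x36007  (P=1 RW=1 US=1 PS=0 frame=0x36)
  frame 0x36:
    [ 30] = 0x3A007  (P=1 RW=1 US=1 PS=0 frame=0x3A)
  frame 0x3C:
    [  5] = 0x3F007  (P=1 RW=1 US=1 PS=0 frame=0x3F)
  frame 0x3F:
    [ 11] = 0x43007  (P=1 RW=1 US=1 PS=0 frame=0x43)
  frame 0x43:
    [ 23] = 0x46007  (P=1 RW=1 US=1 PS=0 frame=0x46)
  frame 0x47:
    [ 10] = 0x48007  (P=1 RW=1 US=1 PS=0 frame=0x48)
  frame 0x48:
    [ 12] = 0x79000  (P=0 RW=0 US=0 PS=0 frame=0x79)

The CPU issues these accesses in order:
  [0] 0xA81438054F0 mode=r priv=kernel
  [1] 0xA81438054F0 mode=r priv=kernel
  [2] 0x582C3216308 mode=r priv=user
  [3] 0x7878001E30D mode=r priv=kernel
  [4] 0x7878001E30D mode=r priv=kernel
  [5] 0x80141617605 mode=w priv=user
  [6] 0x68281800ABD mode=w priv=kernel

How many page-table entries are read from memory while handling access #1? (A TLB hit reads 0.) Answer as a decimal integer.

Per-access translation:
#0 VA=0xA81438054F0 (r,kernel):
  L0: frame=0x1A idx=21 entry=0x1C007 [P=1 RW=1 US=1 PS=0]
  L1: frame=0x1C idx=5 entry=0x1F007 [P=1 RW=1 US=1 PS=0]
  L2: frame=0x1F idx=28 entry=0x22007 [P=1 RW=1 US=1 PS=0]
  L3: frame=0x22 idx=5 entry=0x26007 [P=1 RW=1 US=1 PS=0]
  ⇒ phys 0x264F0  [4 reads]
#1 VA=0xA81438054F0 (r,kernel):
  TLB hit vpn=0xA8143805 → PA=0x264F0
#2 VA=0x582C3216308 (r,user):
  L0: frame=0x1A idx=11 entry=0x28007 [P=1 RW=1 US=1 PS=0]
  L1: frame=0x28 idx=11 entry=0x2A007 [P=1 RW=1 US=1 PS=0]
  L2: frame=0x2A idx=25 entry=0x2D007 [P=1 RW=1 US=1 PS=0]
  L3: frame=0x2D idx=22 entry=0x31007 [P=1 RW=1 US=1 PS=0]
  ⇒ phys 0x31308  [4 reads]
#3 VA=0x7878001E30D (r,kernel):
  L0: frame=0x1A idx=15 entry=0x34007 [P=1 RW=1 US=1 PS=0]
  L1: frame=0x34 idx=30 entry=0x35007 [P=1 RW=1 US=1 PS=0]
  L2: frame=0x35 idx=0 entry=0x36007 [P=1 RW=1 US=1 PS=0]
  L3: frame=0x36 idx=30 entry=0x3A007 [P=1 RW=1 US=1 PS=0]
  ⇒ phys 0x3A30D  [4 reads]
#4 VA=0x7878001E30D (r,kernel):
  TLB hit vpn=0x7878001E → PA=0x3A30D
#5 VA=0x80141617605 (w,user):
  L0: frame=0x1A idx=16 entry=0x3C007 [P=1 RW=1 US=1 PS=0]
  L1: frame=0x3C idx=5 entry=0x3F007 [P=1 RW=1 US=1 PS=0]
  L2: frame=0x3F idx=11 entry=0x43007 [P=1 RW=1 US=1 PS=0]
  L3: frame=0x43 idx=23 entry=0x46007 [P=1 RW=1 US=1 PS=0]
  ⇒ phys 0x46605  [4 reads]
#6 VA=0x68281800ABD (w,kernel):
  L0: frame=0x1A idx=13 entry=0x47007 [P=1 RW=1 US=1 PS=0]
  L1: frame=0x47 idx=10 entry=0x48007 [P=1 RW=1 US=1 PS=0]
  L2: frame=0x48 idx=12 entry=0x79000 [P=0 RW=0 US=0 PS=0]
  ✗ PAGE_NOT_PRESENT  [3 reads]

Entries read for #1: 0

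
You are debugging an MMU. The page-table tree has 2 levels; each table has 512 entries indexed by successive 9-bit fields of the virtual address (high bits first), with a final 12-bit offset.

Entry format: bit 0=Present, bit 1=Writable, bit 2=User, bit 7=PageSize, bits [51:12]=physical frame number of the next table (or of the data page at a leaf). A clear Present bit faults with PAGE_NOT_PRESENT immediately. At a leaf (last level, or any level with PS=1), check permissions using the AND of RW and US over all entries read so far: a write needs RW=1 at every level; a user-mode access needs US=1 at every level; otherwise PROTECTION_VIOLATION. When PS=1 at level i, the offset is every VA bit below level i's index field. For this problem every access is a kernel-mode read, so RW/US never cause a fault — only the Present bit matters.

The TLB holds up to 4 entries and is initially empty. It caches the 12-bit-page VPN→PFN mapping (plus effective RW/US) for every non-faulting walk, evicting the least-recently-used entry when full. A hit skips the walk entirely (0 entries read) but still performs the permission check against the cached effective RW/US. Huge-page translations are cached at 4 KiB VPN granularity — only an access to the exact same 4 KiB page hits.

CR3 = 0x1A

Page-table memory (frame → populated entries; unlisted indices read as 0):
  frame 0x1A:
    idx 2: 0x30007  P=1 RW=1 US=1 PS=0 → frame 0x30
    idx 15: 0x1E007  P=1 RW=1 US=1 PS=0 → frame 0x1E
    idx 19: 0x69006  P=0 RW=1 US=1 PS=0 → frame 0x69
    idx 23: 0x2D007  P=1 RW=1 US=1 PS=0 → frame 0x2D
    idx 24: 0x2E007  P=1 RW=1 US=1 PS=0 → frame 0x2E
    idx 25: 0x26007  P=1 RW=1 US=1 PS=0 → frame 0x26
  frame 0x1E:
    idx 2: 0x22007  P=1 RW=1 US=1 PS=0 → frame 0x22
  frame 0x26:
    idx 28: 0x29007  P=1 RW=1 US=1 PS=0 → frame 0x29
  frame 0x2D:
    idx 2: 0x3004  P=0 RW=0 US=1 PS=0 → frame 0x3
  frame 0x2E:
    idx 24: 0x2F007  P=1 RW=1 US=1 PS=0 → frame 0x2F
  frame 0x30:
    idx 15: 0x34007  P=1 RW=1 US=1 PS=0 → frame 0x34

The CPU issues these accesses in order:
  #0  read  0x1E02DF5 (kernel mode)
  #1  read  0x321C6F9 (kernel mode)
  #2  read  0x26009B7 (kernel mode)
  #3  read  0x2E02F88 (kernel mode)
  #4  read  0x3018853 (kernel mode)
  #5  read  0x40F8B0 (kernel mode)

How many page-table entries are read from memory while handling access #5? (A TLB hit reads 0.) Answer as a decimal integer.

Walk each access:
#0 VA=0x1E02DF5 (r,kernel):
  L0: frame=0x1A idx=15 entry=0x1E007 [P=1 RW=1 US=1 PS=0]
  L1: frame=0x1E idx=2 entry=0x22007 [P=1 RW=1 US=1 PS=0]
  ✓ 0x22DF5  — 2 lookups
#1 VA=0x321C6F9 (r,kernel):
  L0: frame=0x1A idx=25 entry=0x26007 [P=1 RW=1 US=1 PS=0]
  L1: frame=0x26 idx=28 entry=0x29007 [P=1 RW=1 US=1 PS=0]
  ✓ 0x296F9  — 2 lookups
#2 VA=0x26009B7 (r,kernel):
  L0: frame=0x1A idx=19 entry=0x69006 [P=0 RW=1 US=1 PS=0]
  ✗ PAGE_NOT_PRESENT  [1 reads]
#3 VA=0x2E02F88 (r,kernel):
  L0: frame=0x1A idx=23 entry=0x2D007 [P=1 RW=1 US=1 PS=0]
  L1: frame=0x2D idx=2 entry=0x3004 [P=0 RW=0 US=1 PS=0]
  ✗ PAGE_NOT_PRESENT  [2 reads]
#4 VA=0x3018853 (r,kernel):
  L0: frame=0x1A idx=24 entry=0x2E007 [P=1 RW=1 US=1 PS=0]
  L1: frame=0x2E idx=24 entry=0x2F007 [P=1 RW=1 US=1 PS=0]
  ✓ 0x2F853  — 2 lookups
#5 VA=0x40F8B0 (r,kernel):
  L0: frame=0x1A idx=2 entry=0x30007 [P=1 RW=1 US=1 PS=0]
  L1: frame=0x30 idx=15 entry=0x34007 [P=1 RW=1 US=1 PS=0]
  ✓ 0x348B0  — 2 lookups

Entries read for #5: 2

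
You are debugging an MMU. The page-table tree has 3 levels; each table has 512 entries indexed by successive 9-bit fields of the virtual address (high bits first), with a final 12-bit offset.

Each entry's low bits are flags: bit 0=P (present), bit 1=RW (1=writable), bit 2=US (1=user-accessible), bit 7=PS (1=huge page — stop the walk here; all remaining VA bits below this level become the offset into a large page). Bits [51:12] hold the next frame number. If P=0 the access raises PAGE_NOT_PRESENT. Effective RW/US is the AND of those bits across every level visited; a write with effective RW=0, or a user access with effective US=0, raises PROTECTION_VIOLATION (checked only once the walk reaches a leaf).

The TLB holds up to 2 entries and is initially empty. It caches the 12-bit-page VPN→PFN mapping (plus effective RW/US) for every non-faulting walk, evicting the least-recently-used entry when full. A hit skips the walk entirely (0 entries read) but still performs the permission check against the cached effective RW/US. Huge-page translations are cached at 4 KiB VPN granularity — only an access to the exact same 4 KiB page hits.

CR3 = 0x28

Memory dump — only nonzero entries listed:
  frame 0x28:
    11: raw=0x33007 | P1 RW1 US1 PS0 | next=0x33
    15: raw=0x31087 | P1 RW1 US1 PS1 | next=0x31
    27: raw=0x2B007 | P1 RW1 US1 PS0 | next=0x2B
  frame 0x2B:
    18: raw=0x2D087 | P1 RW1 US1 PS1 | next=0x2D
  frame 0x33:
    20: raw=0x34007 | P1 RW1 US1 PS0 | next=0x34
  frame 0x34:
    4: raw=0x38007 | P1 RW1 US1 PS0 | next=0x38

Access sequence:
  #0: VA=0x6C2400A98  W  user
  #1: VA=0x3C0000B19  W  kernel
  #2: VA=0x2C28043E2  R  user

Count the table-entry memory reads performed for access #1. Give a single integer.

Trace:
#0 VA=0x6C2400A98 (w,user):
  L0 @0x28[27] → 0x2B007  P=1,RW=1,US=1,PS=0
  L1 @0x2B[18] → 0x2D087  P=1,RW=1,US=1,PS=1
  ⇒ phys 0x2DA98 (huge @L1)  [2 reads]
#1 VA=0x3C0000B19 (w,kernel):
  L0 @0x28[15] → 0x31087  P=1,RW=1,US=1,PS=1
  ⇒ phys 0x31B19 (huge @L0)  [1 reads]
#2 VA=0x2C28043E2 (r,user):
  L0 @0x28[11] → 0x33007  P=1,RW=1,US=1,PS=0
  L1 @0x33[20] → 0x34007  P=1,RW=1,US=1,PS=0
  L2 @0x34[4] → 0x38007  P=1,RW=1,US=1,PS=0
  ⇒ phys 0x383E2  [3 reads]

Entries read for #1: 1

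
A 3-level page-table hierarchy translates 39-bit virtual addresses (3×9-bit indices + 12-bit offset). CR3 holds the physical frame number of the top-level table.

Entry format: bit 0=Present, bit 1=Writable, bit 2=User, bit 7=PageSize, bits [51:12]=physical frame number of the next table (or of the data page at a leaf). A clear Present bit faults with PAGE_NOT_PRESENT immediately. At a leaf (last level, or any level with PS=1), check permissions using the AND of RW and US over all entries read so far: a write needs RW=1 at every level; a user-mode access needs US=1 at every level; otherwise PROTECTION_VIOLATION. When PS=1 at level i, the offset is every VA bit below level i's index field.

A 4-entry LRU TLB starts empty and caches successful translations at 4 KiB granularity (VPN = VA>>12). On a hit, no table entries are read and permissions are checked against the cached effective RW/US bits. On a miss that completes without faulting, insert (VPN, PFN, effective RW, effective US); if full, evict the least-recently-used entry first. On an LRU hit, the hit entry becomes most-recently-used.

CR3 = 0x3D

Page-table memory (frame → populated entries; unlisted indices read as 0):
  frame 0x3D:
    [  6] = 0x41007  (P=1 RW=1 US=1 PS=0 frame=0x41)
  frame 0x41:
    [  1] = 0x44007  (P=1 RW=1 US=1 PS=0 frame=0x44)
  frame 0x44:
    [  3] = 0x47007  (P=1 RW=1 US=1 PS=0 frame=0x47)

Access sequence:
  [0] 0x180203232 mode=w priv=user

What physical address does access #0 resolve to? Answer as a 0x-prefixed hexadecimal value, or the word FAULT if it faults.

Trace:
#0 VA=0x180203232 (w,user):
  L0: frame=0x3D idx=6 entry=0x41007 [P=1 RW=1 US=1 PS=0]
  L1: frame=0x41 idx=1 entry=0x44007 [P=1 RW=1 US=1 PS=0]
  L2: frame=0x44 idx=3 entry=0x47007 [P=1 RW=1 US=1 PS=0]
  → PA=0x47232  (3 entries read)

Access #0 PA: 0x47232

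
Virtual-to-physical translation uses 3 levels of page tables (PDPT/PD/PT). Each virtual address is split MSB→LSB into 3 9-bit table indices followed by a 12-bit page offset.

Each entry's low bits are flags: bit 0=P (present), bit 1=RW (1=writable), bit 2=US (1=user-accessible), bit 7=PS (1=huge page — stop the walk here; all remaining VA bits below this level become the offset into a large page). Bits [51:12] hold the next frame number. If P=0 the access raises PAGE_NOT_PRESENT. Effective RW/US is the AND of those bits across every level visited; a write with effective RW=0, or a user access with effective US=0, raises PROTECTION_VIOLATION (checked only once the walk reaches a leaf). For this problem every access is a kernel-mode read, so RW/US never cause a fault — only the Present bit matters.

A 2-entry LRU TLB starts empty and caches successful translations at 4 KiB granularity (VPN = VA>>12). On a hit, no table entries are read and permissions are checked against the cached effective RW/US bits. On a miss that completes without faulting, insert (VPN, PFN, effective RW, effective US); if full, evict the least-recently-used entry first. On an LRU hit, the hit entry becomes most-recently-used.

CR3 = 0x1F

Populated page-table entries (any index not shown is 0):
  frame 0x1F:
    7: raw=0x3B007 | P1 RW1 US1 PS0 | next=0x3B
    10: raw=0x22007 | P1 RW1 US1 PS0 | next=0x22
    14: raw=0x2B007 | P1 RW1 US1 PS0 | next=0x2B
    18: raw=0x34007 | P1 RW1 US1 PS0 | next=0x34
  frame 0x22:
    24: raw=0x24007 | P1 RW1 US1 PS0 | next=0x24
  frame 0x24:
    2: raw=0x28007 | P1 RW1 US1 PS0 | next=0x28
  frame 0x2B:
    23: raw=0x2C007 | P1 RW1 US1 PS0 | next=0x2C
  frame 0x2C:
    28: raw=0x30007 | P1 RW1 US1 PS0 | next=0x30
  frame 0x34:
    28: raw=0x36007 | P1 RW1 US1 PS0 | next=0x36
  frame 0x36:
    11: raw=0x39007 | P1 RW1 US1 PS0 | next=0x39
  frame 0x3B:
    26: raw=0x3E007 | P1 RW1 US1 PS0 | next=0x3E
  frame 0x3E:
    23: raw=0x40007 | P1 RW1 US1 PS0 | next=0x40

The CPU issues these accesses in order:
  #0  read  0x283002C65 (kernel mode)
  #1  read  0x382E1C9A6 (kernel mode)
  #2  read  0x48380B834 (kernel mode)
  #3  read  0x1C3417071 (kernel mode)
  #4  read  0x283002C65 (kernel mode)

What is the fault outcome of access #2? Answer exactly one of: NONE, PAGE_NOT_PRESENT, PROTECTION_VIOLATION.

Trace:
#0 VA=0x283002C65 (r,kernel):
  L0 @0x1F[10] → 0x22007  P=1,RW=1,US=1,PS=0
  L1 @0x22[24] → 0x24007  P=1,RW=1,US=1,PS=0
  L2 @0x24[2] → 0x28007  P=1,RW=1,US=1,PS=0
  → PA=0x28C65  (3 entries read)
#1 VA=0x382E1C9A6 (r,kernel):
  L0 @0x1F[14] → 0x2B007  P=1,RW=1,US=1,PS=0
  L1 @0x2B[23] → 0x2C007  P=1,RW=1,US=1,PS=0
  L2 @0x2C[28] → 0x30007  P=1,RW=1,US=1,PS=0
  → PA=0x309A6  (3 entries read)
#2 VA=0x48380B834 (r,kernel):
  L0 @0x1F[18] → 0x34007  P=1,RW=1,US=1,PS=0
  L1 @0x34[28] → 0x36007  P=1,RW=1,US=1,PS=0
  L2 @0x36[11] → 0x39007  P=1,RW=1,US=1,PS=0
  → PA=0x39834  (3 entries read)
#3 VA=0x1C3417071 (r,kernel):
  L0 @0x1F[7] → 0x3B007  P=1,RW=1,US=1,PS=0
  L1 @0x3B[26] → 0x3E007  P=1,RW=1,US=1,PS=0
  L2 @0x3E[23] → 0x40007  P=1,RW=1,US=1,PS=0
  → PA=0x40071  (3 entries read)
#4 VA=0x283002C65 (r,kernel):
  L0 @0x1F[10] → 0x22007  P=1,RW=1,US=1,PS=0
  L1 @0x22[24] → 0x24007  P=1,RW=1,US=1,PS=0
  L2 @0x24[2] → 0x28007  P=1,RW=1,US=1,PS=0
  → PA=0x28C65  (3 entries read)

Access #2 fault: NONE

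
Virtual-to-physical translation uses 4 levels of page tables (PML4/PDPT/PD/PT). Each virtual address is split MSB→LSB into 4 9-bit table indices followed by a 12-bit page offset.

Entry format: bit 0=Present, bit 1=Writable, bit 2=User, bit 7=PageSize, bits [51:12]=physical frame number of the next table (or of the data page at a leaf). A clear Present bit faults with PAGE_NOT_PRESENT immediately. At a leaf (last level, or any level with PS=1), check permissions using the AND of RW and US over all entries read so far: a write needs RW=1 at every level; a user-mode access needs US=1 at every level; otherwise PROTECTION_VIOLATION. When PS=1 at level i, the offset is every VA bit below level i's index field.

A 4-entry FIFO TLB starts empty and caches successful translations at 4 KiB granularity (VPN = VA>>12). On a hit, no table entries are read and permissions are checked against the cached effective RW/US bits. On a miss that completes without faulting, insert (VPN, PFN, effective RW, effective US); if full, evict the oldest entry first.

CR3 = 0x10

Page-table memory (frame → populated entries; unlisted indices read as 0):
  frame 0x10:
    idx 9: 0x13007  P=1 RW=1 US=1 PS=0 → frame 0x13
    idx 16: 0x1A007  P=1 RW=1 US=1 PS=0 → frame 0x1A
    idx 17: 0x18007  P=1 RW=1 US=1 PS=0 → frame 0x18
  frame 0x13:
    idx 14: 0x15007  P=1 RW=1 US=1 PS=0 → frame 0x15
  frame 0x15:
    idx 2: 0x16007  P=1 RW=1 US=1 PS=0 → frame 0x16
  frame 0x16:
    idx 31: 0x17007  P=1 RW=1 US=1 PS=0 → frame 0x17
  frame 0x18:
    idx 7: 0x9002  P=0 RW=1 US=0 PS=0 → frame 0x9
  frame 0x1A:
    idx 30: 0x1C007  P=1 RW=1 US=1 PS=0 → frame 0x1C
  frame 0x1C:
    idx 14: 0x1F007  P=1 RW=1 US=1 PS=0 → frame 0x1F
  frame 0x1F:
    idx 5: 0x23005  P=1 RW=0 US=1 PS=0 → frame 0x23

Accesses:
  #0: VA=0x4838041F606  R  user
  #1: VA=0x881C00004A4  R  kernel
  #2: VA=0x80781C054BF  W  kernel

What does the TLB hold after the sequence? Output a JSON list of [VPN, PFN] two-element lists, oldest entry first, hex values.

Trace:
#0 VA=0x4838041F606 (r,user):
  lvl0: tbl 0x10, slot 9 ⇒ 0x13007 (P1/RW1/US1/PS0)
  lvl1: tbl 0x13, slot 14 ⇒ 0x15007 (P1/RW1/US1/PS0)
  lvl2: tbl 0x15, slot 2 ⇒ 0x16007 (P1/RW1/US1/PS0)
  lvl3: tbl 0x16, slot 31 ⇒ 0x17007 (P1/RW1/US1/PS0)
  ✓ 0x17606  — 4 lookups
#1 VA=0x881C00004A4 (r,kernel):
  lvl0: tbl 0x10, slot 17 ⇒ 0x18007 (P1/RW1/US1/PS0)
  lvl1: tbl 0x18, slot 7 ⇒ 0x9002 (P0/RW1/US0/PS0)
  → PAGE_NOT_PRESENT  (2 entries read)
#2 VA=0x80781C054BF (w,kernel):
  lvl0: tbl 0x10, slot 16 ⇒ 0x1A007 (P1/RW1/US1/PS0)
  lvl1: tbl 0x1A, slot 30 ⇒ 0x1C007 (P1/RW1/US1/PS0)
  lvl2: tbl 0x1C, slot 14 ⇒ 0x1F007 (P1/RW1/US1/PS0)
  lvl3: tbl 0x1F, slot 5 ⇒ 0x23005 (P1/RW0/US1/PS0)
  → PROTECTION_VIOLATION  (4 entries read)

TLB: [["0x4838041F", "0x17"]]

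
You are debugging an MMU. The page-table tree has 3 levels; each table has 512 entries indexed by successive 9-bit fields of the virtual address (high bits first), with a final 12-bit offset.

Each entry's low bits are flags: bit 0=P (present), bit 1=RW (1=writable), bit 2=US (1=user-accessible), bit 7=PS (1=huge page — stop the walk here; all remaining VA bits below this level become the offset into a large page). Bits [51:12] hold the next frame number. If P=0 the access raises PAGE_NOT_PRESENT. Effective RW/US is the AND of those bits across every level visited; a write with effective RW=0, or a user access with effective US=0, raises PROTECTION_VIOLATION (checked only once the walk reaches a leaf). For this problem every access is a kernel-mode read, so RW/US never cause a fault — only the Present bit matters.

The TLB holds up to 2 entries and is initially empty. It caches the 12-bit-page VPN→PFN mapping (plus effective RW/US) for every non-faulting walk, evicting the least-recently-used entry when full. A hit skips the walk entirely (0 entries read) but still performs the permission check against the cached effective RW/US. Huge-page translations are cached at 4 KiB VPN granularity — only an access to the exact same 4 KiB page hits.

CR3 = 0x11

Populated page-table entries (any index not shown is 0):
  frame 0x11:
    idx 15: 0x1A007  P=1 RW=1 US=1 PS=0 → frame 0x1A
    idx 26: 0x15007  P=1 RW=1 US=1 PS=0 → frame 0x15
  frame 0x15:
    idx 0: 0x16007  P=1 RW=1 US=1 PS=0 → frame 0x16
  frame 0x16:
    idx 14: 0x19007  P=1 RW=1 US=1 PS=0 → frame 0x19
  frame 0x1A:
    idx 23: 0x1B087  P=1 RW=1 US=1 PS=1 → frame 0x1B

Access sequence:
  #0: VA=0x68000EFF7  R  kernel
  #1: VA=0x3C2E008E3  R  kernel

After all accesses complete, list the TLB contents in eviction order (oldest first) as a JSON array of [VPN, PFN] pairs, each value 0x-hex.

Per-access translation:
#0 VA=0x68000EFF7 (r,kernel):
  L0 @0x11[26] → 0x15007  P=1,RW=1,US=1,PS=0
  L1 @0x15[0] → 0x16007  P=1,RW=1,US=1,PS=0
  L2 @0x16[14] → 0x19007  P=1,RW=1,US=1,PS=0
  → PA=0x19FF7  (3 entries read)
#1 VA=0x3C2E008E3 (r,kernel):
  L0 @0x11[15] → 0x1A007  P=1,RW=1,US=1,PS=0
  L1 @0x1A[23] → 0x1B087  P=1,RW=1,US=1,PS=1
  → PA=0x1B8E3 (huge @L1)  (2 entries read)

TLB: [["0x68000E", "0x19"], ["0x3C2E00", "0x1B"]]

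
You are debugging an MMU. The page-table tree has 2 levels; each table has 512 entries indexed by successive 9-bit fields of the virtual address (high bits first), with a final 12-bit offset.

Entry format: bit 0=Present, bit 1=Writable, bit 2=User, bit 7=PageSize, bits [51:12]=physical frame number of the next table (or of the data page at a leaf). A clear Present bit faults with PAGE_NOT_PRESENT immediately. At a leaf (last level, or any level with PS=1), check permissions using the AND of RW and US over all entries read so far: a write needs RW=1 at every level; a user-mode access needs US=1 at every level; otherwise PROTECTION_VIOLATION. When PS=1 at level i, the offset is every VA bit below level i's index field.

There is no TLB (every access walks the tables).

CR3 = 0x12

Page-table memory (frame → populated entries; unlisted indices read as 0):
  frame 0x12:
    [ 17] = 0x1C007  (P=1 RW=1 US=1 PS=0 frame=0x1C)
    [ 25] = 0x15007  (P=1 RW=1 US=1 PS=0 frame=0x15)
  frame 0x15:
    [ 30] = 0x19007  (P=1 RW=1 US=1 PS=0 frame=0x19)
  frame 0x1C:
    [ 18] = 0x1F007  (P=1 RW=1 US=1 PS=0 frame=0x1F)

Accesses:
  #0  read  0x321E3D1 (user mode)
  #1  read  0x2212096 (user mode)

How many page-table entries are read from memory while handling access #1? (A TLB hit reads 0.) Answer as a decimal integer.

Trace:
#0 VA=0x321E3D1 (r,user):
  lvl0: tbl 0x12, slot 25 ⇒ 0x15007 (P1/RW1/US1/PS0)
  lvl1: tbl 0x15, slot 30 ⇒ 0x19007 (P1/RW1/US1/PS0)
  ✓ 0x193D1  — 2 lookups
#1 VA=0x2212096 (r,user):
  lvl0: tbl 0x12, slot 17 ⇒ 0x1C007 (P1/RW1/US1/PS0)
  lvl1: tbl 0x1C, slot 18 ⇒ 0x1F007 (P1/RW1/US1/PS0)
  ✓ 0x1F096  — 2 lookups

Entries read for #1: 2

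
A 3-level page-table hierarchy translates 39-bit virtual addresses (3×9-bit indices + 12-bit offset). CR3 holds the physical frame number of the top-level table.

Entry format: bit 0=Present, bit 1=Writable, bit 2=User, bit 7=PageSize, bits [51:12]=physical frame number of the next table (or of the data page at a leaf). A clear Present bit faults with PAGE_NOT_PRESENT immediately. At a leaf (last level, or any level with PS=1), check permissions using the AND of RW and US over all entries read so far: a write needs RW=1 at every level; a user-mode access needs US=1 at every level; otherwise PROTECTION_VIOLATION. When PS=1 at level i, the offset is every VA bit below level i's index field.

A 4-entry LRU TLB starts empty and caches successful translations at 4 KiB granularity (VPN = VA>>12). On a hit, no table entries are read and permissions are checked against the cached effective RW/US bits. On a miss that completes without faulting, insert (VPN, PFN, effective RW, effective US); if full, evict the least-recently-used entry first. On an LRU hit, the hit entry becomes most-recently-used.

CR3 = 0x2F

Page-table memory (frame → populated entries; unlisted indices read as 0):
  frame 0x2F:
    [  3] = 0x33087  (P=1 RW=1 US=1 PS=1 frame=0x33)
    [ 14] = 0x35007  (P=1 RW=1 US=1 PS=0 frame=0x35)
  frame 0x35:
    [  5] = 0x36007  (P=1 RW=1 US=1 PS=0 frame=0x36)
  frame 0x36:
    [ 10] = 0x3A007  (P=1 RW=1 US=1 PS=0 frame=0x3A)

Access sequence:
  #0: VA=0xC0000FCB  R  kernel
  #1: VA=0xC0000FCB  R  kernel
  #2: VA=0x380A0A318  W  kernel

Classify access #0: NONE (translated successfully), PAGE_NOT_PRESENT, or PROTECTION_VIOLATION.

Trace:
#0 VA=0xC0000FCB (r,kernel):
  lvl0: tbl 0x2F, slot 3 ⇒ 0x33087 (P1/RW1/US1/PS1)
  → PA=0x33FCB (huge @L0)  (1 entries read)
#1 VA=0xC0000FCB (r,kernel):
  TLB hit vpn=0xC0000 → PA=0x33FCB
#2 VA=0x380A0A318 (w,kernel):
  lvl0: tbl 0x2F, slot 14 ⇒ 0x35007 (P1/RW1/US1/PS0)
  lvl1: tbl 0x35, slot 5 ⇒ 0x36007 (P1/RW1/US1/PS0)
  lvl2: tbl 0x36, slot 10 ⇒ 0x3A007 (P1/RW1/US1/PS0)
  → PA=0x3A318  (3 entries read)

Access #0 fault: NONE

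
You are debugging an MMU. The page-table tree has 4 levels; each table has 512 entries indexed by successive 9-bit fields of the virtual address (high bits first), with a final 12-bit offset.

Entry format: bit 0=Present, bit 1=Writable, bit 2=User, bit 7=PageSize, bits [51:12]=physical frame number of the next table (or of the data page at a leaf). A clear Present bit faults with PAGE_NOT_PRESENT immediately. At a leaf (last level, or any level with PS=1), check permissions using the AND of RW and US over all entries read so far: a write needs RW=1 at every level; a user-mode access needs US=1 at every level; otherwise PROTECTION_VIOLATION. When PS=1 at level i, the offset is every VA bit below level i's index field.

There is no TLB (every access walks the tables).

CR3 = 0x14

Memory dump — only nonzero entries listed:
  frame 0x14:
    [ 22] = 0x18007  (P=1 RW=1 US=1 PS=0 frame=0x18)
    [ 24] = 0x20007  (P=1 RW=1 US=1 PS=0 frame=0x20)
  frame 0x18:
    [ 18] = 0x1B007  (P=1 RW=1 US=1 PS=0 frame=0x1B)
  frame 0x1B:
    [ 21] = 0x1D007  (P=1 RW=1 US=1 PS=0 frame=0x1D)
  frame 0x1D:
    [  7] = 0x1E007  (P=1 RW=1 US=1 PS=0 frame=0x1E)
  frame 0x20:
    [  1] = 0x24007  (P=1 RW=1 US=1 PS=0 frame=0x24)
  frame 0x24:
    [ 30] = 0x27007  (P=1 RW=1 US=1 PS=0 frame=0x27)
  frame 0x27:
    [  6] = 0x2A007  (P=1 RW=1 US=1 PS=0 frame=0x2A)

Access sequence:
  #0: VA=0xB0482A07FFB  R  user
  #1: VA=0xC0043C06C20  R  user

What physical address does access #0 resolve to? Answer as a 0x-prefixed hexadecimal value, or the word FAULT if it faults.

Trace:
#0 VA=0xB0482A07FFB (r,user):
  lvl0: tbl 0x14, slot 22 ⇒ 0x18007 (P1/RW1/US1/PS0)
  lvl1: tbl 0x18, slot 18 ⇒ 0x1B007 (P1/RW1/US1/PS0)
  lvl2: tbl 0x1B, slot 21 ⇒ 0x1D007 (P1/RW1/US1/PS0)
  lvl3: tbl 0x1D, slot 7 ⇒ 0x1E007 (P1/RW1/US1/PS0)
  → PA=0x1EFFB  (4 entries read)
#1 VA=0xC0043C06C20 (r,user):
  lvl0: tbl 0x14, slot 24 ⇒ 0x20007 (P1/RW1/US1/PS0)
  lvl1: tbl 0x20, slot 1 ⇒ 0x24007 (P1/RW1/US1/PS0)
  lvl2: tbl 0x24, slot 30 ⇒ 0x27007 (P1/RW1/US1/PS0)
  lvl3: tbl 0x27, slot 6 ⇒ 0x2A007 (P1/RW1/US1/PS0)
  → PA=0x2AC20  (4 entries read)

Access #0 PA: 0x1EFFB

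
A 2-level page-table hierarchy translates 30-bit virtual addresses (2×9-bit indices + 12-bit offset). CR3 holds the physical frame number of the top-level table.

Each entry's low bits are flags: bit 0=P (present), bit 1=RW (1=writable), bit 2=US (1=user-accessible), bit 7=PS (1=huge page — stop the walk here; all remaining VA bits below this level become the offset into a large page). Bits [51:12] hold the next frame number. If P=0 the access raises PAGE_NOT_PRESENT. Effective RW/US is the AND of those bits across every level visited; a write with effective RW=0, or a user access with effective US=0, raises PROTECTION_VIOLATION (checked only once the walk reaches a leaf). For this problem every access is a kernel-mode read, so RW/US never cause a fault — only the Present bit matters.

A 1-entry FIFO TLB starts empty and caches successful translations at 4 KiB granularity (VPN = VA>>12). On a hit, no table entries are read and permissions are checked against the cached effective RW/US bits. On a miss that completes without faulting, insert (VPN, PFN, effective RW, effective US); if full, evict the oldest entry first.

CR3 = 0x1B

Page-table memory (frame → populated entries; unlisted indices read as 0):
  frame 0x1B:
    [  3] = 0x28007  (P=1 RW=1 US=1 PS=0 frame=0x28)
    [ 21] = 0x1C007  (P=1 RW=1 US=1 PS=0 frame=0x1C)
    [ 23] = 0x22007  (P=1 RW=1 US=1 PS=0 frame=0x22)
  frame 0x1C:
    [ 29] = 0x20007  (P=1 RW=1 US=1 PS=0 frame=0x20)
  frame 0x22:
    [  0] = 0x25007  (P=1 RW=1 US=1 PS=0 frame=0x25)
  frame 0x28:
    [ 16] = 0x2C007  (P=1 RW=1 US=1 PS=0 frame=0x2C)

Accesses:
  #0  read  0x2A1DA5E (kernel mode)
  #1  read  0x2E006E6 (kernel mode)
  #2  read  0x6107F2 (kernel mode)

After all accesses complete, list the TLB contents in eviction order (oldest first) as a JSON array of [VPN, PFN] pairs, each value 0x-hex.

Trace:
#0 VA=0x2A1DA5E (r,kernel):
  L0 @0x1B[21] → 0x1C007  P=1,RW=1,US=1,PS=0
  L1 @0x1C[29] → 0x20007  P=1,RW=1,US=1,PS=0
  → PA=0x20A5E  (2 entries read)
#1 VA=0x2E006E6 (r,kernel):
  L0 @0x1B[23] → 0x22007  P=1,RW=1,US=1,PS=0
  L1 @0x22[0] → 0x25007  P=1,RW=1,US=1,PS=0
  → PA=0x256E6  (2 entries read)
#2 VA=0x6107F2 (r,kernel):
  L0 @0x1B[3] → 0x28007  P=1,RW=1,US=1,PS=0
  L1 @0x28[16] → 0x2C007  P=1,RW=1,US=1,PS=0
  → PA=0x2C7F2  (2 entries read)

TLB: [["0x610", "0x2C"]]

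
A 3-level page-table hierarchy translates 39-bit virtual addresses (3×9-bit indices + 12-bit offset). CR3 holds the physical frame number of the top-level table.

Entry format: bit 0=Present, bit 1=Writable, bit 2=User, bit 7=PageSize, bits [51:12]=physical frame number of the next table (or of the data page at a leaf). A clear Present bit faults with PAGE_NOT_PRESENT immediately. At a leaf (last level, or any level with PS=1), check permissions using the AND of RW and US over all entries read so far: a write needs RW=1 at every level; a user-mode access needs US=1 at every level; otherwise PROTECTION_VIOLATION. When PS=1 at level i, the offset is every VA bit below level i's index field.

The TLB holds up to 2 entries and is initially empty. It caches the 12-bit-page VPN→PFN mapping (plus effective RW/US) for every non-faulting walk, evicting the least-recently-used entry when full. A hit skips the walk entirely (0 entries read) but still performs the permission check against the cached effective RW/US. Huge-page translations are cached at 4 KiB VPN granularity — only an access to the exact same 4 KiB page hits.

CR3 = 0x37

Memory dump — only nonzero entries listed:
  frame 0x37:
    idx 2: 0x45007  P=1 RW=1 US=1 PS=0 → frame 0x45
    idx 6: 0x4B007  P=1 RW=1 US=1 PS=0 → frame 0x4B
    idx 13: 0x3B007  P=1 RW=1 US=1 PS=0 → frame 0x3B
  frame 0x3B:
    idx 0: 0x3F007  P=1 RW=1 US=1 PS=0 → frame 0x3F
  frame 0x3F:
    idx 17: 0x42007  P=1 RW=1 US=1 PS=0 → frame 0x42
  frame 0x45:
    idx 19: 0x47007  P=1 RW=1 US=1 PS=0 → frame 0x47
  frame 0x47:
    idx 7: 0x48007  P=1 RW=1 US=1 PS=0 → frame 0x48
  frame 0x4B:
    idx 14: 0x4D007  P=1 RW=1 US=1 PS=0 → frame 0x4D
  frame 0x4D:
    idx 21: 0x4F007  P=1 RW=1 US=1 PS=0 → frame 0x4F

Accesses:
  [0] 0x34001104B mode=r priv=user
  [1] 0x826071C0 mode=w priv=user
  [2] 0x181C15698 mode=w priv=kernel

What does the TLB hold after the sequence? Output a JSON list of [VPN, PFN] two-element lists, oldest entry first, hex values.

Per-access translation:
#0 VA=0x34001104B (r,user):
  L0 @0x37[13] → 0x3B007  P=1,RW=1,US=1,PS=0
  L1 @0x3B[0] → 0x3F007  P=1,RW=1,US=1,PS=0
  L2 @0x3F[17] → 0x42007  P=1,RW=1,US=1,PS=0
  → PA=0x4204B  (3 entries read)
#1 VA=0x826071C0 (w,user):
  L0 @0x37[2] → 0x45007  P=1,RW=1,US=1,PS=0
  L1 @0x45[19] → 0x47007  P=1,RW=1,US=1,PS=0
  L2 @0x47[7] → 0x48007  P=1,RW=1,US=1,PS=0
  → PA=0x481C0  (3 entries read)
#2 VA=0x181C15698 (w,kernel):
  L0 @0x37[6] → 0x4B007  P=1,RW=1,US=1,PS=0
  L1 @0x4B[14] → 0x4D007  P=1,RW=1,US=1,PS=0
  L2 @0x4D[21] → 0x4F007  P=1,RW=1,US=1,PS=0
  → PA=0x4F698  (3 entries read)

TLB: [["0x82607", "0x48"], ["0x181C15", "0x4F"]]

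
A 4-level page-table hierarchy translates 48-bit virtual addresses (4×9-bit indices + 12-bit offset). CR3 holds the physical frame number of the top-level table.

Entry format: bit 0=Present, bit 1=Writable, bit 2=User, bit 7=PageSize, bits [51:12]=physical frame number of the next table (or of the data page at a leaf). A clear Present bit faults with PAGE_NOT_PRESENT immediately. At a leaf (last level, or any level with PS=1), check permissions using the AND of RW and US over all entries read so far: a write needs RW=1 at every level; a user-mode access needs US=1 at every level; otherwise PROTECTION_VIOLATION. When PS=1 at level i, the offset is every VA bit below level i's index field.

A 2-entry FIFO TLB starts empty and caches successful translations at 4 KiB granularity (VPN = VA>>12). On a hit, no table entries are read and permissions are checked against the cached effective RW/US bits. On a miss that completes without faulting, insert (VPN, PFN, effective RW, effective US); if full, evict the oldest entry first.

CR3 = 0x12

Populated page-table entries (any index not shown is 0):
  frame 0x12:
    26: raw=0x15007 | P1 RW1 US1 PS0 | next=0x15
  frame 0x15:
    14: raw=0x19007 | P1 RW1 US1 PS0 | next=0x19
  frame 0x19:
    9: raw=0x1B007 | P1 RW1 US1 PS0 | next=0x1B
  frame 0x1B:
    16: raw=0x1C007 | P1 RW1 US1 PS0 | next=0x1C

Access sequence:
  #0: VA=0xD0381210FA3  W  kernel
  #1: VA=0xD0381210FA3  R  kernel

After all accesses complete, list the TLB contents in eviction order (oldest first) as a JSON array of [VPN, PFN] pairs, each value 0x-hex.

Trace:
#0 VA=0xD0381210FA3 (w,kernel):
  [0] read 0x12 idx=26: raw=0x15007 flags P=1 W=1 U=1 S=0
  [1] read 0x15 idx=14: raw=0x19007 flags P=1 W=1 U=1 S=0
  [2] read 0x19 idx=9: raw=0x1B007 flags P=1 W=1 U=1 S=0
  [3] read 0x1B idx=16: raw=0x1C007 flags P=1 W=1 U=1 S=0
  → PA=0x1CFA3  (4 entries read)
#1 VA=0xD0381210FA3 (r,kernel):
  TLB hit vpn=0xD0381210 → PA=0x1CFA3

TLB: [["0xD0381210", "0x1C"]]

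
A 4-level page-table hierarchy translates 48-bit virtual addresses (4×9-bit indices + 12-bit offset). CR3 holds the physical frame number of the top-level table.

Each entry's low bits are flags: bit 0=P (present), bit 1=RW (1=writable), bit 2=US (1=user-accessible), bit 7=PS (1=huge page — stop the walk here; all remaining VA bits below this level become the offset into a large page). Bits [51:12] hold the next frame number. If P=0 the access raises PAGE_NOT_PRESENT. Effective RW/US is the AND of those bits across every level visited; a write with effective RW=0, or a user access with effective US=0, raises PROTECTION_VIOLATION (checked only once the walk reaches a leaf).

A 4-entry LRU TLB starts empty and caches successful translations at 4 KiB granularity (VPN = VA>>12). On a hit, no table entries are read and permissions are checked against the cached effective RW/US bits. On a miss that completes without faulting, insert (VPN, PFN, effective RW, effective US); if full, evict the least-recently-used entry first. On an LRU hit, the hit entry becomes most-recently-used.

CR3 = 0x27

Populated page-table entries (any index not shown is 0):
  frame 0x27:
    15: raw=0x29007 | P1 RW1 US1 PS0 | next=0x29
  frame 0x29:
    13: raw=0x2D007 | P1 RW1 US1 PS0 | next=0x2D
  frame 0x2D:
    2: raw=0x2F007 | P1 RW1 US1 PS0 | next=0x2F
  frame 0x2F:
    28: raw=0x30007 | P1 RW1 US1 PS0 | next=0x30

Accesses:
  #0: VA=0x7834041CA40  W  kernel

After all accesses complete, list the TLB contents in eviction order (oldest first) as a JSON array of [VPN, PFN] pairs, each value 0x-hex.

Walk each access:
#0 VA=0x7834041CA40 (w,kernel):
  lvl0: tbl 0x27, slot 15 ⇒ 0x29007 (P1/RW1/US1/PS0)
  lvl1: tbl 0x29, slot 13 ⇒ 0x2D007 (P1/RW1/US1/PS0)
  lvl2: tbl 0x2D, slot 2 ⇒ 0x2F007 (P1/RW1/US1/PS0)
  lvl3: tbl 0x2F, slot 28 ⇒ 0x30007 (P1/RW1/US1/PS0)
  ⇒ phys 0x30A40  [4 reads]

TLB: [["0x7834041C", "0x30"]]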